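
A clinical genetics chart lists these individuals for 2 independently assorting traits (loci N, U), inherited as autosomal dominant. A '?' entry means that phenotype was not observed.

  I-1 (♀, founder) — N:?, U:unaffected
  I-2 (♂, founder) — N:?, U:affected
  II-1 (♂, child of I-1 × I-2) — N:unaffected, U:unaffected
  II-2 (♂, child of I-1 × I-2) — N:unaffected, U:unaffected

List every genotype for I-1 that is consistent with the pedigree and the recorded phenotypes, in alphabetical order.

N/I-1 ? ·: nn|Nn
N/I-2 ? ·: nn|Nn
N/II-1 un I-1×I-2: nn
N/II-2 un I-1×I-2: nn
⇒ N over [I-1,I-2,II-1,II-2]: 4 consistent
U/I-1 un ·: uu
U/I-2 aff ·: Uu
U/II-1 un I-1×I-2: uu
U/II-2 un I-1×I-2: uu
⇒ U over [I-1,I-2,II-1,II-2]: 1 consistent

I-1 ∈ {Nn uu, nn uu}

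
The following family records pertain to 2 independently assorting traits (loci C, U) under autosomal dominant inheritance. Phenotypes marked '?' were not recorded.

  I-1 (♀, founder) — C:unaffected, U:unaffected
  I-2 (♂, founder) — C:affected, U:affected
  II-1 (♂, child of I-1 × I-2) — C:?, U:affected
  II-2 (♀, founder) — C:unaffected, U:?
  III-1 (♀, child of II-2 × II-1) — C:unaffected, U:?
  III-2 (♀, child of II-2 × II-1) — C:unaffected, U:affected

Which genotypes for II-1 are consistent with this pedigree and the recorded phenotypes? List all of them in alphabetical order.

C/I-1 un ·: cc
C/I-2 aff ·: Cc|CC
C/II-1 ? I-1×I-2: cc|Cc
C/II-2 un ·: cc
C/III-1 un II-2×II-1: cc
C/III-2 un II-2×II-1: cc
⇒ C over [I-1,I-2,II-1,II-2,III-1,III-2]: 3 consistent
U/I-1 un ·: uu
U/I-2 aff ·: Uu|UU
U/II-1 aff I-1×I-2: Uu
U/II-2 ? ·: uu|Uu|UU
U/III-1 ? II-2×II-1: uu|Uu|UU
U/III-2 aff II-2×II-1: Uu|UU
⇒ U over [I-1,I-2,II-1,II-2,III-1,III-2]: 24 consistent

II-1 ∈ {Cc Uu, cc Uu}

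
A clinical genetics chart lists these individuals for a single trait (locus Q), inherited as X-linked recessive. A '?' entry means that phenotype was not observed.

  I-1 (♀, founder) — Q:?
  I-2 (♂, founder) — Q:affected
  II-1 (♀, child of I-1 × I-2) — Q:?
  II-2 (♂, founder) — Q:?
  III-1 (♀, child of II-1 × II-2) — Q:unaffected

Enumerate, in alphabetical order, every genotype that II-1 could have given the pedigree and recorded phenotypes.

Q/I-1 ? ·: X^QX^Q|X^QX^q|X^qX^q
Q/I-2 aff ·: X^qY
Q/II-1 ? I-1×I-2: X^QX^q|X^qX^q
Q/II-2 ? ·: X^QY|X^qY
Q/III-1 un II-1×II-2: X^QX^Q|X^QX^q
⇒ Q over [I-1,I-2,II-1,II-2,III-1]: 8 consistent

II-1 ∈ {X^QX^q, X^qX^q}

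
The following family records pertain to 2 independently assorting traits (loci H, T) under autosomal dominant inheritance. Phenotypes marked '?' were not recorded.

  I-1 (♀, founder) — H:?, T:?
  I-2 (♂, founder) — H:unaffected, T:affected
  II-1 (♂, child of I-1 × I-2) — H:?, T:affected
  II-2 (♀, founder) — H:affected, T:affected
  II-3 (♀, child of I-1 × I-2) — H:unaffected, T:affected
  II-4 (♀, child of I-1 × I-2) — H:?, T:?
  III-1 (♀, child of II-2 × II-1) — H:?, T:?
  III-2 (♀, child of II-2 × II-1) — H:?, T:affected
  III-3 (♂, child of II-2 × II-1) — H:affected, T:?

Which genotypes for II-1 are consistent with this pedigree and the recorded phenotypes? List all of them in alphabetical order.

II-1 ∈ {Hh TT, Hh Tt, hh TT, hh Tt}

H/I-1 ? ·: hh|Hh
H/I-2 un ·: hh
H/II-1 ? I-1×I-2: hh|Hh
H/II-2 aff ·: Hh|HH
H/II-3 un I-1×I-2: hh
H/II-4 ? I-1×I-2: hh|Hh
H/III-1 ? II-2×II-1: hh|Hh|HH
H/III-2 ? II-2×II-1: hh|Hh|HH
H/III-3 aff II-2×II-1: Hh|HH
⇒ H over [I-1,I-2,II-1,II-2,II-3,II-4,III-1,III-2,III-3]: 67 consistent
T/I-1 ? ·: tt|Tt|TT
T/I-2 aff ·: Tt|TT
T/II-1 aff I-1×I-2: Tt|TT
T/II-2 aff ·: Tt|TT
T/II-3 aff I-1×I-2: Tt|TT
T/II-4 ? I-1×I-2: tt|Tt|TT
T/III-1 ? II-2×II-1: tt|Tt|TT
T/III-2 aff II-2×II-1: Tt|TT
T/III-3 ? II-2×II-1: tt|Tt|TT
⇒ T over [I-1,I-2,II-1,II-2,II-3,II-4,III-1,III-2,III-3]: 577 consistent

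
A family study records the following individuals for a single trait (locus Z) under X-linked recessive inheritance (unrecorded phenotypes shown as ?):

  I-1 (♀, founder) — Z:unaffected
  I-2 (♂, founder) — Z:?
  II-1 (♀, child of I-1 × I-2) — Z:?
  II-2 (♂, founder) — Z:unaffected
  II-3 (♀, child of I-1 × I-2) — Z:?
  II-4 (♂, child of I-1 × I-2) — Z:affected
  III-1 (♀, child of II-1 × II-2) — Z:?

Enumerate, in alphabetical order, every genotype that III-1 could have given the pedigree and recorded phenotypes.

Z/I-1 un ·: X^ZX^z
Z/I-2 ? ·: X^ZY|X^zY
Z/II-1 ? I-1×I-2: X^ZX^Z|X^ZX^z|X^zX^z
Z/II-2 un ·: X^ZY
Z/II-3 ? I-1×I-2: X^ZX^Z|X^ZX^z|X^zX^z
Z/II-4 aff I-1×I-2: X^zY
Z/III-1 ? II-1×II-2: X^ZX^Z|X^ZX^z
⇒ Z over [I-1,I-2,II-1,II-2,II-3,II-4,III-1]: 12 consistent

III-1 ∈ {X^ZX^Z, X^ZX^z}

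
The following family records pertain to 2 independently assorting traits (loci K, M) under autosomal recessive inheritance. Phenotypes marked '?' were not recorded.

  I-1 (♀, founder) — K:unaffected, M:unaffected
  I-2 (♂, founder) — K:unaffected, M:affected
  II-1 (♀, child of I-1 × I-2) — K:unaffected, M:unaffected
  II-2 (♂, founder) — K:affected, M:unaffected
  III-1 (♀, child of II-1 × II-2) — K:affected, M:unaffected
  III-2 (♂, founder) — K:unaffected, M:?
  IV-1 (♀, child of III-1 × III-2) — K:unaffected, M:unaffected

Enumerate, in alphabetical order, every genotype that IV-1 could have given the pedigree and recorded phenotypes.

IV-1 ∈ {Kk MM, Kk Mm}

K/I-1 un ·: KK|Kk
K/I-2 un ·: KK|Kk
K/II-1 un I-1×I-2: Kk
K/II-2 aff ·: kk
K/III-1 aff II-1×II-2: kk
K/III-2 un ·: KK|Kk
K/IV-1 un III-1×III-2: Kk
⇒ K over [I-1,I-2,II-1,II-2,III-1,III-2,IV-1]: 6 consistent
M/I-1 un ·: MM|Mm
M/I-2 aff ·: mm
M/II-1 un I-1×I-2: Mm
M/II-2 un ·: MM|Mm
M/III-1 un II-1×II-2: MM|Mm
M/III-2 ? ·: MM|Mm|mm
M/IV-1 un III-1×III-2: MM|Mm
⇒ M over [I-1,I-2,II-1,II-2,III-1,III-2,IV-1]: 36 consistent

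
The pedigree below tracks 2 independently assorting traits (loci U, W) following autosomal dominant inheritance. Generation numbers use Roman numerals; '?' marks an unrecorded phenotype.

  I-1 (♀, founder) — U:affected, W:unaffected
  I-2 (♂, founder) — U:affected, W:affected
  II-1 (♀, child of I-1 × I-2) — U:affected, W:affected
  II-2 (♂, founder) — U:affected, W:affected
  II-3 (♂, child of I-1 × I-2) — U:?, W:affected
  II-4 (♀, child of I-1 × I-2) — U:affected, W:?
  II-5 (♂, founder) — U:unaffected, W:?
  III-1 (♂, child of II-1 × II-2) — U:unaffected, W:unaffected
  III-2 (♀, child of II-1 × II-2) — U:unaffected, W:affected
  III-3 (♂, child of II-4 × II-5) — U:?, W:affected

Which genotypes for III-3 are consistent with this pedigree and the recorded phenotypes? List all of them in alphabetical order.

U/I-1 aff ·: Uu|UU
U/I-2 aff ·: Uu|UU
U/II-1 aff I-1×I-2: Uu
U/II-2 aff ·: Uu
U/II-3 ? I-1×I-2: uu|Uu|UU
U/II-4 aff I-1×I-2: Uu|UU
U/II-5 un ·: uu
U/III-1 un II-1×II-2: uu
U/III-2 un II-1×II-2: uu
U/III-3 ? II-4×II-5: uu|Uu
⇒ U over [I-1,I-2,II-1,II-2,II-3,II-4,II-5,III-1,III-2,III-3]: 21 consistent
W/I-1 un ·: ww
W/I-2 aff ·: Ww|WW
W/II-1 aff I-1×I-2: Ww
W/II-2 aff ·: Ww
W/II-3 aff I-1×I-2: Ww
W/II-4 ? I-1×I-2: ww|Ww
W/II-5 ? ·: ww|Ww|WW
W/III-1 un II-1×II-2: ww
W/III-2 aff II-1×II-2: Ww|WW
W/III-3 aff II-4×II-5: Ww|WW
⇒ W over [I-1,I-2,II-1,II-2,II-3,II-4,II-5,III-1,III-2,III-3]: 24 consistent

III-3 ∈ {Uu WW, Uu Ww, uu WW, uu Ww}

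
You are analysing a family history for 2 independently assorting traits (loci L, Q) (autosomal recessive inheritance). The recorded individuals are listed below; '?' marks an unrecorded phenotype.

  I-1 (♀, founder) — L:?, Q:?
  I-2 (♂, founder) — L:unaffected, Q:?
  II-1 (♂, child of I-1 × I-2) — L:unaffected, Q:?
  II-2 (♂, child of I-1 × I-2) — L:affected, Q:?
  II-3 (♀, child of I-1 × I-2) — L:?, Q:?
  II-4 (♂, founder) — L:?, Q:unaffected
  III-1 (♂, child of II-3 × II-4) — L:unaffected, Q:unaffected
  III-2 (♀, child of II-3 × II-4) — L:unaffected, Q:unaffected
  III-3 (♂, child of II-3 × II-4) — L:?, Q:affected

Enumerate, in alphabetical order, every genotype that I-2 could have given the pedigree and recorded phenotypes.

I-2 ∈ {Ll QQ, Ll Qq, Ll qq}

L/I-1 ? ·: Ll|ll
L/I-2 un ·: Ll
L/II-1 un I-1×I-2: LL|Ll
L/II-2 aff I-1×I-2: ll
L/II-3 ? I-1×I-2: LL|Ll|ll
L/II-4 ? ·: LL|Ll|ll
L/III-1 un II-3×II-4: LL|Ll
L/III-2 un II-3×II-4: LL|Ll
L/III-3 ? II-3×II-4: LL|Ll|ll
⇒ L over [I-1,I-2,II-1,II-2,II-3,II-4,III-1,III-2,III-3]: 95 consistent
Q/I-1 ? ·: QQ|Qq|qq
Q/I-2 ? ·: QQ|Qq|qq
Q/II-1 ? I-1×I-2: QQ|Qq|qq
Q/II-2 ? I-1×I-2: QQ|Qq|qq
Q/II-3 ? I-1×I-2: Qq|qq
Q/II-4 un ·: Qq
Q/III-1 un II-3×II-4: QQ|Qq
Q/III-2 un II-3×II-4: QQ|Qq
Q/III-3 aff II-3×II-4: qq
⇒ Q over [I-1,I-2,II-1,II-2,II-3,II-4,III-1,III-2,III-3]: 126 consistent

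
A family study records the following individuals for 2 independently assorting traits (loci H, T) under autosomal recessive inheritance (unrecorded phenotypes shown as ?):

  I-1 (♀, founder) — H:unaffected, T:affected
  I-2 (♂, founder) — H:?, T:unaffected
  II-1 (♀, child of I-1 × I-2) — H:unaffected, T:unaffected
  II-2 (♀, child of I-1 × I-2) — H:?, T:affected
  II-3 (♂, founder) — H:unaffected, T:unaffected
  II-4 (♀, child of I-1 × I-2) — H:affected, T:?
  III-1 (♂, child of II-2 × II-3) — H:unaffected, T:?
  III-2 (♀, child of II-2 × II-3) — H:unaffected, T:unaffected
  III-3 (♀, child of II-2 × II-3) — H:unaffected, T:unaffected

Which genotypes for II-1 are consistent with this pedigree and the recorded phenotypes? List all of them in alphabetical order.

H/I-1 un ·: Hh
H/I-2 ? ·: Hh|hh
H/II-1 un I-1×I-2: HH|Hh
H/II-2 ? I-1×I-2: HH|Hh|hh
H/II-3 un ·: HH|Hh
H/II-4 aff I-1×I-2: hh
H/III-1 un II-2×II-3: HH|Hh
H/III-2 un II-2×II-3: HH|Hh
H/III-3 un II-2×II-3: HH|Hh
⇒ H over [I-1,I-2,II-1,II-2,II-3,II-4,III-1,III-2,III-3]: 72 consistent
T/I-1 aff ·: tt
T/I-2 un ·: Tt
T/II-1 un I-1×I-2: Tt
T/II-2 aff I-1×I-2: tt
T/II-3 un ·: TT|Tt
T/II-4 ? I-1×I-2: Tt|tt
T/III-1 ? II-2×II-3: Tt|tt
T/III-2 un II-2×II-3: Tt
T/III-3 un II-2×II-3: Tt
⇒ T over [I-1,I-2,II-1,II-2,II-3,II-4,III-1,III-2,III-3]: 6 consistent

II-1 ∈ {HH Tt, Hh Tt}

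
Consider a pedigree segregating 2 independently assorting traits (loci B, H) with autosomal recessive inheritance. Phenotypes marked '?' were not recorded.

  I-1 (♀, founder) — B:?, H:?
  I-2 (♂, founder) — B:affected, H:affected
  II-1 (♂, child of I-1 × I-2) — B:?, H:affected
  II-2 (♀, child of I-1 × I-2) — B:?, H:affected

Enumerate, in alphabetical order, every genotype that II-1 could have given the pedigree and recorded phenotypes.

B/I-1 ? ·: BB|Bb|bb
B/I-2 aff ·: bb
B/II-1 ? I-1×I-2: Bb|bb
B/II-2 ? I-1×I-2: Bb|bb
⇒ B over [I-1,I-2,II-1,II-2]: 6 consistent
H/I-1 ? ·: Hh|hh
H/I-2 aff ·: hh
H/II-1 aff I-1×I-2: hh
H/II-2 aff I-1×I-2: hh
⇒ H over [I-1,I-2,II-1,II-2]: 2 consistent

II-1 ∈ {Bb hh, bb hh}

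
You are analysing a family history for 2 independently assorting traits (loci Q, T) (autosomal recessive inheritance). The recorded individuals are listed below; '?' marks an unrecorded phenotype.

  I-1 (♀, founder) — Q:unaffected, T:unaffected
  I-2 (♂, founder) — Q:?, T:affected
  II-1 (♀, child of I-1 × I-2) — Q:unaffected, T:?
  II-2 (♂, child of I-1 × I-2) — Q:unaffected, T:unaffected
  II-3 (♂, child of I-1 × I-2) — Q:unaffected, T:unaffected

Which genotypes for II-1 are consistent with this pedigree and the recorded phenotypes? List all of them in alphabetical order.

Q/I-1 un ·: QQ|Qq
Q/I-2 ? ·: QQ|Qq|qq
Q/II-1 un I-1×I-2: QQ|Qq
Q/II-2 un I-1×I-2: QQ|Qq
Q/II-3 un I-1×I-2: QQ|Qq
⇒ Q over [I-1,I-2,II-1,II-2,II-3]: 27 consistent
T/I-1 un ·: TT|Tt
T/I-2 aff ·: tt
T/II-1 ? I-1×I-2: Tt|tt
T/II-2 un I-1×I-2: Tt
T/II-3 un I-1×I-2: Tt
⇒ T over [I-1,I-2,II-1,II-2,II-3]: 3 consistent

II-1 ∈ {QQ Tt, QQ tt, Qq Tt, Qq tt}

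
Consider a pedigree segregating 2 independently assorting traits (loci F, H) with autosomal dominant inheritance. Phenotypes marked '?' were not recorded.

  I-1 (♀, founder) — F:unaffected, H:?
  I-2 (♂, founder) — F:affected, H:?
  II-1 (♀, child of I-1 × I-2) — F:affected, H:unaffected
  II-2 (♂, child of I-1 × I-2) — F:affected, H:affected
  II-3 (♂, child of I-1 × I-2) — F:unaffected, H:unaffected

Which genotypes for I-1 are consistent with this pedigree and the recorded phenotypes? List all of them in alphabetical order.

I-1 ∈ {ff Hh, ff hh}

F/I-1 un ·: ff
F/I-2 aff ·: Ff
F/II-1 aff I-1×I-2: Ff
F/II-2 aff I-1×I-2: Ff
F/II-3 un I-1×I-2: ff
⇒ F over [I-1,I-2,II-1,II-2,II-3]: 1 consistent
H/I-1 ? ·: hh|Hh
H/I-2 ? ·: hh|Hh
H/II-1 un I-1×I-2: hh
H/II-2 aff I-1×I-2: Hh|HH
H/II-3 un I-1×I-2: hh
⇒ H over [I-1,I-2,II-1,II-2,II-3]: 4 consistent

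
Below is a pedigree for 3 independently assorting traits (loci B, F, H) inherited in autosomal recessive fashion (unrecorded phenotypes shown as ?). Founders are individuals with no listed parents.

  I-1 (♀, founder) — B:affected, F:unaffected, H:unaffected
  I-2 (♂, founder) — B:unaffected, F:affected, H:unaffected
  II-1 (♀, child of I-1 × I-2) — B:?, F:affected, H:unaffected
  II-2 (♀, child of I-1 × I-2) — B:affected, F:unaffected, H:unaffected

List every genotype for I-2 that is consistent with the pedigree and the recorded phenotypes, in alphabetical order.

B/I-1 aff ·: bb
B/I-2 un ·: Bb
B/II-1 ? I-1×I-2: Bb|bb
B/II-2 aff I-1×I-2: bb
⇒ B over [I-1,I-2,II-1,II-2]: 2 consistent
F/I-1 un ·: Ff
F/I-2 aff ·: ff
F/II-1 aff I-1×I-2: ff
F/II-2 un I-1×I-2: Ff
⇒ F over [I-1,I-2,II-1,II-2]: 1 consistent
H/I-1 un ·: HH|Hh
H/I-2 un ·: HH|Hh
H/II-1 un I-1×I-2: HH|Hh
H/II-2 un I-1×I-2: HH|Hh
⇒ H over [I-1,I-2,II-1,II-2]: 13 consistent

I-2 ∈ {Bb ff HH, Bb ff Hh}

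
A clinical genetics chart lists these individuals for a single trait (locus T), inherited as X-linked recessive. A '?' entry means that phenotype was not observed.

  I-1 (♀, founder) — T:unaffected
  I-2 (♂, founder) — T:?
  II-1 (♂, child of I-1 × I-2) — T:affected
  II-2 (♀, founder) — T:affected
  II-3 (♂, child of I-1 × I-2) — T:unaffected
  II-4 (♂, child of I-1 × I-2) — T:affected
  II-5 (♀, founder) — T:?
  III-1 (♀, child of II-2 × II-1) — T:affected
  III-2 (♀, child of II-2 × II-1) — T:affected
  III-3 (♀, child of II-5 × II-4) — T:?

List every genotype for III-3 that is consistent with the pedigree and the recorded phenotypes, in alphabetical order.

III-3 ∈ {X^TX^t, X^tX^t}

T/I-1 un ·: X^TX^t
T/I-2 ? ·: X^TY|X^tY
T/II-1 aff I-1×I-2: X^tY
T/II-2 aff ·: X^tX^t
T/II-3 un I-1×I-2: X^TY
T/II-4 aff I-1×I-2: X^tY
T/II-5 ? ·: X^TX^T|X^TX^t|X^tX^t
T/III-1 aff II-2×II-1: X^tX^t
T/III-2 aff II-2×II-1: X^tX^t
T/III-3 ? II-5×II-4: X^TX^t|X^tX^t
⇒ T over [I-1,I-2,II-1,II-2,II-3,II-4,II-5,III-1,III-2,III-3]: 8 consistent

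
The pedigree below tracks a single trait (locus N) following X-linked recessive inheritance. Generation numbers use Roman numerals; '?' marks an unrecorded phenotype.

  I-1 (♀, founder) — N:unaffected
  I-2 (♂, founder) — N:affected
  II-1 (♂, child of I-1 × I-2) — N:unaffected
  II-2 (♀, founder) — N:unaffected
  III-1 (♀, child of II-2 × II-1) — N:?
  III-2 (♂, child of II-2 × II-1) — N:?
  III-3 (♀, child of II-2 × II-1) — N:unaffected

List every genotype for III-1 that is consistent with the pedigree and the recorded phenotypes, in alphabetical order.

N/I-1 un ·: X^NX^N|X^NX^n
N/I-2 aff ·: X^nY
N/II-1 un I-1×I-2: X^NY
N/II-2 un ·: X^NX^N|X^NX^n
N/III-1 ? II-2×II-1: X^NX^N|X^NX^n
N/III-2 ? II-2×II-1: X^NY|X^nY
N/III-3 un II-2×II-1: X^NX^N|X^NX^n
⇒ N over [I-1,I-2,II-1,II-2,III-1,III-2,III-3]: 18 consistent

III-1 ∈ {X^NX^N, X^NX^n}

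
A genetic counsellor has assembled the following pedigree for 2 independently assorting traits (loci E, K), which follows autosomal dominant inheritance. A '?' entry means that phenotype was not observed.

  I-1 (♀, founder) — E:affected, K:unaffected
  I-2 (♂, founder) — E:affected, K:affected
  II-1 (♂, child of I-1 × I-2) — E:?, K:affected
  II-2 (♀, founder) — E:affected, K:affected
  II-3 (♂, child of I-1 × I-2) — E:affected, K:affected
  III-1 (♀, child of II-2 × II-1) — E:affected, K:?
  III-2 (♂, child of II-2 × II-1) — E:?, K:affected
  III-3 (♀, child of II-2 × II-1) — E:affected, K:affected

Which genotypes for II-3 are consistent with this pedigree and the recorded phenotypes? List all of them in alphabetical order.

II-3 ∈ {EE Kk, Ee Kk}

E/I-1 aff ·: Ee|EE
E/I-2 aff ·: Ee|EE
E/II-1 ? I-1×I-2: ee|Ee|EE
E/II-2 aff ·: Ee|EE
E/II-3 aff I-1×I-2: Ee|EE
E/III-1 aff II-2×II-1: Ee|EE
E/III-2 ? II-2×II-1: ee|Ee|EE
E/III-3 aff II-2×II-1: Ee|EE
⇒ E over [I-1,I-2,II-1,II-2,II-3,III-1,III-2,III-3]: 189 consistent
K/I-1 un ·: kk
K/I-2 aff ·: Kk|KK
K/II-1 aff I-1×I-2: Kk
K/II-2 aff ·: Kk|KK
K/II-3 aff I-1×I-2: Kk
K/III-1 ? II-2×II-1: kk|Kk|KK
K/III-2 aff II-2×II-1: Kk|KK
K/III-3 aff II-2×II-1: Kk|KK
⇒ K over [I-1,I-2,II-1,II-2,II-3,III-1,III-2,III-3]: 40 consistent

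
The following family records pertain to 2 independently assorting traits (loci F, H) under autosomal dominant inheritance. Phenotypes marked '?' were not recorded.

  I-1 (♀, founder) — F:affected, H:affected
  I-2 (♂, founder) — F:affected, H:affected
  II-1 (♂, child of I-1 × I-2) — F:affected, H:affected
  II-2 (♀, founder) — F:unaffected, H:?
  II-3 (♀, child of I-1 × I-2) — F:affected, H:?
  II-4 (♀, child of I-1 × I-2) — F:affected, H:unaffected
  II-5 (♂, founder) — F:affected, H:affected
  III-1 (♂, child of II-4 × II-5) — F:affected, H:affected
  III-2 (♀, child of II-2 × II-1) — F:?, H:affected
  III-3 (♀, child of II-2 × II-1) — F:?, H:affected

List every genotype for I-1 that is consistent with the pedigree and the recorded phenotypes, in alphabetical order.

F/I-1 aff ·: Ff|FF
F/I-2 aff ·: Ff|FF
F/II-1 aff I-1×I-2: Ff|FF
F/II-2 un ·: ff
F/II-3 aff I-1×I-2: Ff|FF
F/II-4 aff I-1×I-2: Ff|FF
F/II-5 aff ·: Ff|FF
F/III-1 aff II-4×II-5: Ff|FF
F/III-2 ? II-2×II-1: ff|Ff
F/III-3 ? II-2×II-1: ff|Ff
⇒ F over [I-1,I-2,II-1,II-2,II-3,II-4,II-5,III-1,III-2,III-3]: 213 consistent
H/I-1 aff ·: Hh
H/I-2 aff ·: Hh
H/II-1 aff I-1×I-2: Hh|HH
H/II-2 ? ·: hh|Hh|HH
H/II-3 ? I-1×I-2: hh|Hh|HH
H/II-4 un I-1×I-2: hh
H/II-5 aff ·: Hh|HH
H/III-1 aff II-4×II-5: Hh
H/III-2 aff II-2×II-1: Hh|HH
H/III-3 aff II-2×II-1: Hh|HH
⇒ H over [I-1,I-2,II-1,II-2,II-3,II-4,II-5,III-1,III-2,III-3]: 90 consistent

I-1 ∈ {FF Hh, Ff Hh}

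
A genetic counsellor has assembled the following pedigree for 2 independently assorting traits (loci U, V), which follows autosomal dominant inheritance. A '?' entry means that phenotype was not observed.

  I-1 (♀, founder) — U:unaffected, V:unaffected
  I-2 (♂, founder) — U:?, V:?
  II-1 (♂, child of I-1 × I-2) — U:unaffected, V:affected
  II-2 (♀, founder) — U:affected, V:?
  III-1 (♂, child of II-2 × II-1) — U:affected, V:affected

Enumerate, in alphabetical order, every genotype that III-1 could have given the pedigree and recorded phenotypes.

U/I-1 un ·: uu
U/I-2 ? ·: uu|Uu
U/II-1 un I-1×I-2: uu
U/II-2 aff ·: Uu|UU
U/III-1 aff II-2×II-1: Uu
⇒ U over [I-1,I-2,II-1,II-2,III-1]: 4 consistent
V/I-1 un ·: vv
V/I-2 ? ·: Vv|VV
V/II-1 aff I-1×I-2: Vv
V/II-2 ? ·: vv|Vv|VV
V/III-1 aff II-2×II-1: Vv|VV
⇒ V over [I-1,I-2,II-1,II-2,III-1]: 10 consistent

III-1 ∈ {Uu VV, Uu Vv}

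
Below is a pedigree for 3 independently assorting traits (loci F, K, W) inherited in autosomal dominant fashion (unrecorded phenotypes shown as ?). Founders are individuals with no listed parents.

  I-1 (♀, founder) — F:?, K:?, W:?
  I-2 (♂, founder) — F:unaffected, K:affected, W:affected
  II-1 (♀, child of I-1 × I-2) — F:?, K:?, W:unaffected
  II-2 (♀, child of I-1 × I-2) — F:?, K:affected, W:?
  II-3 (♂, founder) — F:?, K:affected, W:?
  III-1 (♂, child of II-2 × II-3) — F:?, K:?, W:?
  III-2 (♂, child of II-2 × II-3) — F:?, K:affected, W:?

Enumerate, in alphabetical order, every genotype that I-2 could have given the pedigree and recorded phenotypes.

F/I-1 ? ·: ff|Ff|FF
F/I-2 un ·: ff
F/II-1 ? I-1×I-2: ff|Ff
F/II-2 ? I-1×I-2: ff|Ff
F/II-3 ? ·: ff|Ff|FF
F/III-1 ? II-2×II-3: ff|Ff|FF
F/III-2 ? II-2×II-3: ff|Ff|FF
⇒ F over [I-1,I-2,II-1,II-2,II-3,III-1,III-2]: 69 consistent
K/I-1 ? ·: kk|Kk|KK
K/I-2 aff ·: Kk|KK
K/II-1 ? I-1×I-2: kk|Kk|KK
K/II-2 aff I-1×I-2: Kk|KK
K/II-3 aff ·: Kk|KK
K/III-1 ? II-2×II-3: kk|Kk|KK
K/III-2 aff II-2×II-3: Kk|KK
⇒ K over [I-1,I-2,II-1,II-2,II-3,III-1,III-2]: 140 consistent
W/I-1 ? ·: ww|Ww
W/I-2 aff ·: Ww
W/II-1 un I-1×I-2: ww
W/II-2 ? I-1×I-2: ww|Ww|WW
W/II-3 ? ·: ww|Ww|WW
W/III-1 ? II-2×II-3: ww|Ww|WW
W/III-2 ? II-2×II-3: ww|Ww|WW
⇒ W over [I-1,I-2,II-1,II-2,II-3,III-1,III-2]: 52 consistent

I-2 ∈ {ff KK Ww, ff Kk Ww}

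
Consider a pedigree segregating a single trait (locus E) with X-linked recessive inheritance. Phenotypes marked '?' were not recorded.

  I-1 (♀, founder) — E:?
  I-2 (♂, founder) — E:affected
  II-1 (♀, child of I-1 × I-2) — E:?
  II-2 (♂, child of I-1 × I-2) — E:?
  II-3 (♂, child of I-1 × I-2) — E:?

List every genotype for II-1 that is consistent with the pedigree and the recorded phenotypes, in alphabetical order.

E/I-1 ? ·: X^EX^E|X^EX^e|X^eX^e
E/I-2 aff ·: X^eY
E/II-1 ? I-1×I-2: X^EX^e|X^eX^e
E/II-2 ? I-1×I-2: X^EY|X^eY
E/II-3 ? I-1×I-2: X^EY|X^eY
⇒ E over [I-1,I-2,II-1,II-2,II-3]: 10 consistent

II-1 ∈ {X^EX^e, X^eX^e}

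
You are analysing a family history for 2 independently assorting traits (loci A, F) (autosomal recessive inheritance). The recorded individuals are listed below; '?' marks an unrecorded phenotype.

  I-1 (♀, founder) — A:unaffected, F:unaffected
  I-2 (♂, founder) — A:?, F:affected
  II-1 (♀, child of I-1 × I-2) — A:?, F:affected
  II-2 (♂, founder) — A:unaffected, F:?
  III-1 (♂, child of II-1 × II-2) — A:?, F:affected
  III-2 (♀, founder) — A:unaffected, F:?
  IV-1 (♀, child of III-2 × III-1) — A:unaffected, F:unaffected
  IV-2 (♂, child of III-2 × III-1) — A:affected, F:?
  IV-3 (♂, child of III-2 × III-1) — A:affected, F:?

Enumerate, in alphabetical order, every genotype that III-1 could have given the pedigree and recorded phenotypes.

III-1 ∈ {Aa ff, aa ff}

A/I-1 un ·: AA|Aa
A/I-2 ? ·: AA|Aa|aa
A/II-1 ? I-1×I-2: AA|Aa|aa
A/II-2 un ·: AA|Aa
A/III-1 ? II-1×II-2: Aa|aa
A/III-2 un ·: Aa
A/IV-1 un III-2×III-1: AA|Aa
A/IV-2 aff III-2×III-1: aa
A/IV-3 aff III-2×III-1: aa
⇒ A over [I-1,I-2,II-1,II-2,III-1,III-2,IV-1,IV-2,IV-3]: 43 consistent
F/I-1 un ·: Ff
F/I-2 aff ·: ff
F/II-1 aff I-1×I-2: ff
F/II-2 ? ·: Ff|ff
F/III-1 aff II-1×II-2: ff
F/III-2 ? ·: FF|Ff
F/IV-1 un III-2×III-1: Ff
F/IV-2 ? III-2×III-1: Ff|ff
F/IV-3 ? III-2×III-1: Ff|ff
⇒ F over [I-1,I-2,II-1,II-2,III-1,III-2,IV-1,IV-2,IV-3]: 10 consistent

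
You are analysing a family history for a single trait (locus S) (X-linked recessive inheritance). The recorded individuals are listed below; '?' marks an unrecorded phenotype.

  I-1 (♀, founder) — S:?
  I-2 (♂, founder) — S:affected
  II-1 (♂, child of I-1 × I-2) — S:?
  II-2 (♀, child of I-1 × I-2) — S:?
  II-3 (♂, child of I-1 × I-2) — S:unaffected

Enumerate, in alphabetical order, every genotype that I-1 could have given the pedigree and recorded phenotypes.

S/I-1 ? ·: X^SX^S|X^SX^s
S/I-2 aff ·: X^sY
S/II-1 ? I-1×I-2: X^SY|X^sY
S/II-2 ? I-1×I-2: X^SX^s|X^sX^s
S/II-3 un I-1×I-2: X^SY
⇒ S over [I-1,I-2,II-1,II-2,II-3]: 5 consistent

I-1 ∈ {X^SX^S, X^SX^s}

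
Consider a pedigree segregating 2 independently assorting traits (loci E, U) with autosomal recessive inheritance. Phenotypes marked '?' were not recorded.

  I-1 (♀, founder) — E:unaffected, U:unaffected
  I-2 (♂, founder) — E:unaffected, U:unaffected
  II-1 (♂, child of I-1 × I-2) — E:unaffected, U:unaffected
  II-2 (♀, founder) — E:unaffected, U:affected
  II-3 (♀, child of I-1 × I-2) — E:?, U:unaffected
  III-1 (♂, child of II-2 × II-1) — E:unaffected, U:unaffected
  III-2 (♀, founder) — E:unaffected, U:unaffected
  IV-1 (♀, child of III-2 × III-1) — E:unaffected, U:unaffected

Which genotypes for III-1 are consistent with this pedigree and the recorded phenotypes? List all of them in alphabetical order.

E/I-1 un ·: EE|Ee
E/I-2 un ·: EE|Ee
E/II-1 un I-1×I-2: EE|Ee
E/II-2 un ·: EE|Ee
E/II-3 ? I-1×I-2: EE|Ee|ee
E/III-1 un II-2×II-1: EE|Ee
E/III-2 un ·: EE|Ee
E/IV-1 un III-2×III-1: EE|Ee
⇒ E over [I-1,I-2,II-1,II-2,II-3,III-1,III-2,IV-1]: 178 consistent
U/I-1 un ·: UU|Uu
U/I-2 un ·: UU|Uu
U/II-1 un I-1×I-2: UU|Uu
U/II-2 aff ·: uu
U/II-3 un I-1×I-2: UU|Uu
U/III-1 un II-2×II-1: Uu
U/III-2 un ·: UU|Uu
U/IV-1 un III-2×III-1: UU|Uu
⇒ U over [I-1,I-2,II-1,II-2,II-3,III-1,III-2,IV-1]: 52 consistent

III-1 ∈ {EE Uu, Ee Uu}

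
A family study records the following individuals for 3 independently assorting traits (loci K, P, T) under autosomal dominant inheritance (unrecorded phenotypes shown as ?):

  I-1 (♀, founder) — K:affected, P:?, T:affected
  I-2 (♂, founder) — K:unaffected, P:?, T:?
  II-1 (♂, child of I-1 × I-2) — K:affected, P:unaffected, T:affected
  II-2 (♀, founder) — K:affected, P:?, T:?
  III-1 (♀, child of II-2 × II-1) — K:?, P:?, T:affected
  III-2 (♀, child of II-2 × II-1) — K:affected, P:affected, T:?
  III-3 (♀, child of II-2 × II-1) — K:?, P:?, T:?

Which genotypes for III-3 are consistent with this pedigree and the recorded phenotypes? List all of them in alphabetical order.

III-3 ∈ {KK Pp TT, KK Pp Tt, KK Pp tt, KK pp TT, KK pp Tt, KK pp tt, Kk Pp TT, Kk Pp Tt, Kk Pp tt, Kk pp TT, Kk pp Tt, Kk pp tt, kk Pp TT, kk Pp Tt, kk Pp tt, kk pp TT, kk pp Tt, kk pp tt}

K/I-1 aff ·: Kk|KK
K/I-2 un ·: kk
K/II-1 aff I-1×I-2: Kk
K/II-2 aff ·: Kk|KK
K/III-1 ? II-2×II-1: kk|Kk|KK
K/III-2 aff II-2×II-1: Kk|KK
K/III-3 ? II-2×II-1: kk|Kk|KK
⇒ K over [I-1,I-2,II-1,II-2,III-1,III-2,III-3]: 52 consistent
P/I-1 ? ·: pp|Pp
P/I-2 ? ·: pp|Pp
P/II-1 un I-1×I-2: pp
P/II-2 ? ·: Pp|PP
P/III-1 ? II-2×II-1: pp|Pp
P/III-2 aff II-2×II-1: Pp
P/III-3 ? II-2×II-1: pp|Pp
⇒ P over [I-1,I-2,II-1,II-2,III-1,III-2,III-3]: 20 consistent
T/I-1 aff ·: Tt|TT
T/I-2 ? ·: tt|Tt|TT
T/II-1 aff I-1×I-2: Tt|TT
T/II-2 ? ·: tt|Tt|TT
T/III-1 aff II-2×II-1: Tt|TT
T/III-2 ? II-2×II-1: tt|Tt|TT
T/III-3 ? II-2×II-1: tt|Tt|TT
⇒ T over [I-1,I-2,II-1,II-2,III-1,III-2,III-3]: 190 consistent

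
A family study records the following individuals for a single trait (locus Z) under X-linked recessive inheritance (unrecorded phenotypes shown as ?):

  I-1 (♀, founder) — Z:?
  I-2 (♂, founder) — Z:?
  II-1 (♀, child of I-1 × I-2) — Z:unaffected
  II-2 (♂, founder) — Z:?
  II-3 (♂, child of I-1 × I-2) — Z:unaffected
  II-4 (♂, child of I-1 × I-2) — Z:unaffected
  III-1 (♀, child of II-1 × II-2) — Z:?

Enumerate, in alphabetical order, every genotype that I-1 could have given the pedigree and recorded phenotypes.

Z/I-1 ? ·: X^ZX^Z|X^ZX^z
Z/I-2 ? ·: X^ZY|X^zY
Z/II-1 un I-1×I-2: X^ZX^Z|X^ZX^z
Z/II-2 ? ·: X^ZY|X^zY
Z/II-3 un I-1×I-2: X^ZY
Z/II-4 un I-1×I-2: X^ZY
Z/III-1 ? II-1×II-2: X^ZX^Z|X^ZX^z|X^zX^z
⇒ Z over [I-1,I-2,II-1,II-2,II-3,II-4,III-1]: 16 consistent

I-1 ∈ {X^ZX^Z, X^ZX^z}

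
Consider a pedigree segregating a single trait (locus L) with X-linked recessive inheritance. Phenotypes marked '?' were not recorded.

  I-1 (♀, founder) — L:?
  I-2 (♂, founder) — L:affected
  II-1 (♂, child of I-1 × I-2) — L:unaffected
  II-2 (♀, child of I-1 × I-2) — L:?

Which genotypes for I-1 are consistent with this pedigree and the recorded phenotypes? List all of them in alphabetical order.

I-1 ∈ {X^LX^L, X^LX^l}

L/I-1 ? ·: X^LX^L|X^LX^l
L/I-2 aff ·: X^lY
L/II-1 un I-1×I-2: X^LY
L/II-2 ? I-1×I-2: X^LX^l|X^lX^l
⇒ L over [I-1,I-2,II-1,II-2]: 3 consistent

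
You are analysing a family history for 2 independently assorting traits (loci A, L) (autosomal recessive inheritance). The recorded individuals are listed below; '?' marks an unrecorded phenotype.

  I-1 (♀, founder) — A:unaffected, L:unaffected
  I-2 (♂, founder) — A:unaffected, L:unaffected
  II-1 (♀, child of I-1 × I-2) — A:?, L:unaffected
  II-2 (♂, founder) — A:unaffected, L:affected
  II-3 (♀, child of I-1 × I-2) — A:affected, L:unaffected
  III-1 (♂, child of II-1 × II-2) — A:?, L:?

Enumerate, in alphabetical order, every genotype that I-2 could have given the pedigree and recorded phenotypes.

I-2 ∈ {Aa LL, Aa Ll}

A/I-1 un ·: Aa
A/I-2 un ·: Aa
A/II-1 ? I-1×I-2: AA|Aa|aa
A/II-2 un ·: AA|Aa
A/II-3 aff I-1×I-2: aa
A/III-1 ? II-1×II-2: AA|Aa|aa
⇒ A over [I-1,I-2,II-1,II-2,II-3,III-1]: 11 consistent
L/I-1 un ·: LL|Ll
L/I-2 un ·: LL|Ll
L/II-1 un I-1×I-2: LL|Ll
L/II-2 aff ·: ll
L/II-3 un I-1×I-2: LL|Ll
L/III-1 ? II-1×II-2: Ll|ll
⇒ L over [I-1,I-2,II-1,II-2,II-3,III-1]: 19 consistent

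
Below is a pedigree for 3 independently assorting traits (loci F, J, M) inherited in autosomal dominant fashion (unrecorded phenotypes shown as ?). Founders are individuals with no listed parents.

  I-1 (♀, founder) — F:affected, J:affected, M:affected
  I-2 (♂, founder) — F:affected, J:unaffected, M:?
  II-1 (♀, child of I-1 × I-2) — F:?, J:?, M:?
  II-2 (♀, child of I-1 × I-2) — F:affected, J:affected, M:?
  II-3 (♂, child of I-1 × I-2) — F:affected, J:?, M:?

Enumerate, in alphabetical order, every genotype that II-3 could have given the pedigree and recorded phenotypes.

F/I-1 aff ·: Ff|FF
F/I-2 aff ·: Ff|FF
F/II-1 ? I-1×I-2: ff|Ff|FF
F/II-2 aff I-1×I-2: Ff|FF
F/II-3 aff I-1×I-2: Ff|FF
⇒ F over [I-1,I-2,II-1,II-2,II-3]: 29 consistent
J/I-1 aff ·: Jj|JJ
J/I-2 un ·: jj
J/II-1 ? I-1×I-2: jj|Jj
J/II-2 aff I-1×I-2: Jj
J/II-3 ? I-1×I-2: jj|Jj
⇒ J over [I-1,I-2,II-1,II-2,II-3]: 5 consistent
M/I-1 aff ·: Mm|MM
M/I-2 ? ·: mm|Mm|MM
M/II-1 ? I-1×I-2: mm|Mm|MM
M/II-2 ? I-1×I-2: mm|Mm|MM
M/II-3 ? I-1×I-2: mm|Mm|MM
⇒ M over [I-1,I-2,II-1,II-2,II-3]: 53 consistent

II-3 ∈ {FF Jj MM, FF Jj Mm, FF Jj mm, FF jj MM, FF jj Mm, FF jj mm, Ff Jj MM, Ff Jj Mm, Ff Jj mm, Ff jj MM, Ff jj Mm, Ff jj mm}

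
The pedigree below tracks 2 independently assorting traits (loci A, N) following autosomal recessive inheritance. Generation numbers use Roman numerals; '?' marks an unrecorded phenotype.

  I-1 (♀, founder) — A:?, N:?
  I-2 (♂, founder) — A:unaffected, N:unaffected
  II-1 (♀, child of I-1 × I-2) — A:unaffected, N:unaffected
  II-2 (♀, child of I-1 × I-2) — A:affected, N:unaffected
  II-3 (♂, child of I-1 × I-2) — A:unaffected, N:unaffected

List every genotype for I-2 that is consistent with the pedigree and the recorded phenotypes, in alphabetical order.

I-2 ∈ {Aa NN, Aa Nn}

A/I-1 ? ·: Aa|aa
A/I-2 un ·: Aa
A/II-1 un I-1×I-2: AA|Aa
A/II-2 aff I-1×I-2: aa
A/II-3 un I-1×I-2: AA|Aa
⇒ A over [I-1,I-2,II-1,II-2,II-3]: 5 consistent
N/I-1 ? ·: NN|Nn|nn
N/I-2 un ·: NN|Nn
N/II-1 un I-1×I-2: NN|Nn
N/II-2 un I-1×I-2: NN|Nn
N/II-3 un I-1×I-2: NN|Nn
⇒ N over [I-1,I-2,II-1,II-2,II-3]: 27 consistent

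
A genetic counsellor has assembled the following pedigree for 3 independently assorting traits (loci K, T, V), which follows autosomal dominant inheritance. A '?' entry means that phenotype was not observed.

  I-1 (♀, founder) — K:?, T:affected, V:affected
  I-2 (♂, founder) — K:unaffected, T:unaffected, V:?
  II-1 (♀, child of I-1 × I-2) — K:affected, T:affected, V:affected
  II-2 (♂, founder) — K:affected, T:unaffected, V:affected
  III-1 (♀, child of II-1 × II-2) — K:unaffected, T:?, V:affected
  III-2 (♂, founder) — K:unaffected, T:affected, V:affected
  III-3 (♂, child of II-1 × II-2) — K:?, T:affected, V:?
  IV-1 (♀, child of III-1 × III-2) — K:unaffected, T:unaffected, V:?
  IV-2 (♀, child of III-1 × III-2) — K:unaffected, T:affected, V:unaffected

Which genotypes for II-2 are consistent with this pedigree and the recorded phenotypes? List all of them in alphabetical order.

K/I-1 ? ·: Kk|KK
K/I-2 un ·: kk
K/II-1 aff I-1×I-2: Kk
K/II-2 aff ·: Kk
K/III-1 un II-1×II-2: kk
K/III-2 un ·: kk
K/III-3 ? II-1×II-2: kk|Kk|KK
K/IV-1 un III-1×III-2: kk
K/IV-2 un III-1×III-2: kk
⇒ K over [I-1,I-2,II-1,II-2,III-1,III-2,III-3,IV-1,IV-2]: 6 consistent
T/I-1 aff ·: Tt|TT
T/I-2 un ·: tt
T/II-1 aff I-1×I-2: Tt
T/II-2 un ·: tt
T/III-1 ? II-1×II-2: tt|Tt
T/III-2 aff ·: Tt
T/III-3 aff II-1×II-2: Tt
T/IV-1 un III-1×III-2: tt
T/IV-2 aff III-1×III-2: Tt|TT
⇒ T over [I-1,I-2,II-1,II-2,III-1,III-2,III-3,IV-1,IV-2]: 6 consistent
V/I-1 aff ·: Vv|VV
V/I-2 ? ·: vv|Vv|VV
V/II-1 aff I-1×I-2: Vv|VV
V/II-2 aff ·: Vv|VV
V/III-1 aff II-1×II-2: Vv
V/III-2 aff ·: Vv
V/III-3 ? II-1×II-2: vv|Vv|VV
V/IV-1 ? III-1×III-2: vv|Vv|VV
V/IV-2 un III-1×III-2: vv
⇒ V over [I-1,I-2,II-1,II-2,III-1,III-2,III-3,IV-1,IV-2]: 99 consistent

II-2 ∈ {Kk tt VV, Kk tt Vv}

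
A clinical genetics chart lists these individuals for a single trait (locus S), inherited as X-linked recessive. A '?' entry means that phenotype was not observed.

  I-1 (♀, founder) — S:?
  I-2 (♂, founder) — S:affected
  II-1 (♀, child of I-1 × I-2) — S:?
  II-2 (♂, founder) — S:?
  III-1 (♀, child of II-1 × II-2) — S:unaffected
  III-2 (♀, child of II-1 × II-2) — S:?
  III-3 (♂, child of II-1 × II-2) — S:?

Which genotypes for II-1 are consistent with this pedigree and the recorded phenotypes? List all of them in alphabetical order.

S/I-1 ? ·: X^SX^S|X^SX^s|X^sX^s
S/I-2 aff ·: X^sY
S/II-1 ? I-1×I-2: X^SX^s|X^sX^s
S/II-2 ? ·: X^SY|X^sY
S/III-1 un II-1×II-2: X^SX^S|X^SX^s
S/III-2 ? II-1×II-2: X^SX^S|X^SX^s|X^sX^s
S/III-3 ? II-1×II-2: X^SY|X^sY
⇒ S over [I-1,I-2,II-1,II-2,III-1,III-2,III-3]: 26 consistent

II-1 ∈ {X^SX^s, X^sX^s}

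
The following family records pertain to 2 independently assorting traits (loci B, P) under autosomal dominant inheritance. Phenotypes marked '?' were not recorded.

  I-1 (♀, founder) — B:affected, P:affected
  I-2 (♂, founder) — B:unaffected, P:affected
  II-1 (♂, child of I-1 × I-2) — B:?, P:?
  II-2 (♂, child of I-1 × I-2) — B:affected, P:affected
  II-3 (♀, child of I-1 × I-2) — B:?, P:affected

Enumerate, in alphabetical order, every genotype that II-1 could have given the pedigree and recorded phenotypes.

B/I-1 aff ·: Bb|BB
B/I-2 un ·: bb
B/II-1 ? I-1×I-2: bb|Bb
B/II-2 aff I-1×I-2: Bb
B/II-3 ? I-1×I-2: bb|Bb
⇒ B over [I-1,I-2,II-1,II-2,II-3]: 5 consistent
P/I-1 aff ·: Pp|PP
P/I-2 aff ·: Pp|PP
P/II-1 ? I-1×I-2: pp|Pp|PP
P/II-2 aff I-1×I-2: Pp|PP
P/II-3 aff I-1×I-2: Pp|PP
⇒ P over [I-1,I-2,II-1,II-2,II-3]: 29 consistent

II-1 ∈ {Bb PP, Bb Pp, Bb pp, bb PP, bb Pp, bb pp}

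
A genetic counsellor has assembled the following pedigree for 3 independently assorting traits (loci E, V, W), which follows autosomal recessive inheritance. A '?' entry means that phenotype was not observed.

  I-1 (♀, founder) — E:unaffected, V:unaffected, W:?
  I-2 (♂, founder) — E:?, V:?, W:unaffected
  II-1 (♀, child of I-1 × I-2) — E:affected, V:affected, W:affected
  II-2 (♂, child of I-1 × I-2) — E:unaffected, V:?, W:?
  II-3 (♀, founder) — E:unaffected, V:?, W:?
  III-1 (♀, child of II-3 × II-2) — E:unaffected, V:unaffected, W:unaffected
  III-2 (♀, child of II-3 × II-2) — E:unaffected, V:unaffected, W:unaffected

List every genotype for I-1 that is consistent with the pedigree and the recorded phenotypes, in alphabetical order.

I-1 ∈ {Ee Vv Ww, Ee Vv ww}

E/I-1 un ·: Ee
E/I-2 ? ·: Ee|ee
E/II-1 aff I-1×I-2: ee
E/II-2 un I-1×I-2: EE|Ee
E/II-3 un ·: EE|Ee
E/III-1 un II-3×II-2: EE|Ee
E/III-2 un II-3×II-2: EE|Ee
⇒ E over [I-1,I-2,II-1,II-2,II-3,III-1,III-2]: 21 consistent
V/I-1 un ·: Vv
V/I-2 ? ·: Vv|vv
V/II-1 aff I-1×I-2: vv
V/II-2 ? I-1×I-2: VV|Vv|vv
V/II-3 ? ·: VV|Vv|vv
V/III-1 un II-3×II-2: VV|Vv
V/III-2 un II-3×II-2: VV|Vv
⇒ V over [I-1,I-2,II-1,II-2,II-3,III-1,III-2]: 28 consistent
W/I-1 ? ·: Ww|ww
W/I-2 un ·: Ww
W/II-1 aff I-1×I-2: ww
W/II-2 ? I-1×I-2: WW|Ww|ww
W/II-3 ? ·: WW|Ww|ww
W/III-1 un II-3×II-2: WW|Ww
W/III-2 un II-3×II-2: WW|Ww
⇒ W over [I-1,I-2,II-1,II-2,II-3,III-1,III-2]: 28 consistent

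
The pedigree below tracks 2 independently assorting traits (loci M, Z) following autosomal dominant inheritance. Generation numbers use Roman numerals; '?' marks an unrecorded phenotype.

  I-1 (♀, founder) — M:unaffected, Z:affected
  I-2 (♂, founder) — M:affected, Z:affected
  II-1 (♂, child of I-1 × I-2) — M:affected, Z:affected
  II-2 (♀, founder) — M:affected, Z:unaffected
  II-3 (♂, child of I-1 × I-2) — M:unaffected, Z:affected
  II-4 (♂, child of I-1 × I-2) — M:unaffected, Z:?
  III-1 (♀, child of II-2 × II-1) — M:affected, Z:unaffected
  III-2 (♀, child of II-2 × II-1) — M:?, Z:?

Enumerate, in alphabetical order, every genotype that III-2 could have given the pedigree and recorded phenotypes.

III-2 ∈ {MM Zz, MM zz, Mm Zz, Mm zz, mm Zz, mm zz}

M/I-1 un ·: mm
M/I-2 aff ·: Mm
M/II-1 aff I-1×I-2: Mm
M/II-2 aff ·: Mm|MM
M/II-3 un I-1×I-2: mm
M/II-4 un I-1×I-2: mm
M/III-1 aff II-2×II-1: Mm|MM
M/III-2 ? II-2×II-1: mm|Mm|MM
⇒ M over [I-1,I-2,II-1,II-2,II-3,II-4,III-1,III-2]: 10 consistent
Z/I-1 aff ·: Zz|ZZ
Z/I-2 aff ·: Zz|ZZ
Z/II-1 aff I-1×I-2: Zz
Z/II-2 un ·: zz
Z/II-3 aff I-1×I-2: Zz|ZZ
Z/II-4 ? I-1×I-2: zz|Zz|ZZ
Z/III-1 un II-2×II-1: zz
Z/III-2 ? II-2×II-1: zz|Zz
⇒ Z over [I-1,I-2,II-1,II-2,II-3,II-4,III-1,III-2]: 28 consistent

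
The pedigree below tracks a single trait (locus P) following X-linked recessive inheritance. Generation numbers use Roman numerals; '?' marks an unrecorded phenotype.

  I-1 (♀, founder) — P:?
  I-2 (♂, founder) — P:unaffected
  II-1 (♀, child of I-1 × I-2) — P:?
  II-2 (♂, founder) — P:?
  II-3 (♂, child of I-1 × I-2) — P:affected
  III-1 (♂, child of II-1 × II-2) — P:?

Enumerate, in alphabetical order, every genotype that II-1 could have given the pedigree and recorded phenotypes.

P/I-1 ? ·: X^PX^p|X^pX^p
P/I-2 un ·: X^PY
P/II-1 ? I-1×I-2: X^PX^P|X^PX^p
P/II-2 ? ·: X^PY|X^pY
P/II-3 aff I-1×I-2: X^pY
P/III-1 ? II-1×II-2: X^PY|X^pY
⇒ P over [I-1,I-2,II-1,II-2,II-3,III-1]: 10 consistent

II-1 ∈ {X^PX^P, X^PX^p}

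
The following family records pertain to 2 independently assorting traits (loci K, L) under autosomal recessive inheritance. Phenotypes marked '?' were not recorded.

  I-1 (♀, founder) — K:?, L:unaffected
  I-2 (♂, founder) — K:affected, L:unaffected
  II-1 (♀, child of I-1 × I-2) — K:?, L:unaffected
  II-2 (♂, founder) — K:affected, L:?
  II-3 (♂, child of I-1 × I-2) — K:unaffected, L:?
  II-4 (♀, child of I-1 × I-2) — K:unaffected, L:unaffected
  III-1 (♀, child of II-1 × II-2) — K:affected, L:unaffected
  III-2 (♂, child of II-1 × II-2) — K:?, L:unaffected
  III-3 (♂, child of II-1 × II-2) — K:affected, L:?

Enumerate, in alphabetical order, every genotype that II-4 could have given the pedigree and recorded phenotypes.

II-4 ∈ {Kk LL, Kk Ll}

K/I-1 ? ·: KK|Kk
K/I-2 aff ·: kk
K/II-1 ? I-1×I-2: Kk|kk
K/II-2 aff ·: kk
K/II-3 un I-1×I-2: Kk
K/II-4 un I-1×I-2: Kk
K/III-1 aff II-1×II-2: kk
K/III-2 ? II-1×II-2: Kk|kk
K/III-3 aff II-1×II-2: kk
⇒ K over [I-1,I-2,II-1,II-2,II-3,II-4,III-1,III-2,III-3]: 5 consistent
L/I-1 un ·: LL|Ll
L/I-2 un ·: LL|Ll
L/II-1 un I-1×I-2: LL|Ll
L/II-2 ? ·: LL|Ll|ll
L/II-3 ? I-1×I-2: LL|Ll|ll
L/II-4 un I-1×I-2: LL|Ll
L/III-1 un II-1×II-2: LL|Ll
L/III-2 un II-1×II-2: LL|Ll
L/III-3 ? II-1×II-2: LL|Ll|ll
⇒ L over [I-1,I-2,II-1,II-2,II-3,II-4,III-1,III-2,III-3]: 458 consistent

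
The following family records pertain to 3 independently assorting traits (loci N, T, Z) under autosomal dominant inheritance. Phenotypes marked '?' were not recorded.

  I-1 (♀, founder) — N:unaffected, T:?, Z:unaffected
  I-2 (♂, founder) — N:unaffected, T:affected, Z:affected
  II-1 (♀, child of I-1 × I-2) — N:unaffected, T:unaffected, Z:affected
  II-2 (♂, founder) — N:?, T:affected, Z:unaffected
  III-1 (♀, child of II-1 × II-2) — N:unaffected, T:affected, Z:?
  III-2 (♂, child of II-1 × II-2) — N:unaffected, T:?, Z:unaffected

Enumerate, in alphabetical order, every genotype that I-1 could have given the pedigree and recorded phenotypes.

I-1 ∈ {nn Tt zz, nn tt zz}

N/I-1 un ·: nn
N/I-2 un ·: nn
N/II-1 un I-1×I-2: nn
N/II-2 ? ·: nn|Nn
N/III-1 un II-1×II-2: nn
N/III-2 un II-1×II-2: nn
⇒ N over [I-1,I-2,II-1,II-2,III-1,III-2]: 2 consistent
T/I-1 ? ·: tt|Tt
T/I-2 aff ·: Tt
T/II-1 un I-1×I-2: tt
T/II-2 aff ·: Tt|TT
T/III-1 aff II-1×II-2: Tt
T/III-2 ? II-1×II-2: tt|Tt
⇒ T over [I-1,I-2,II-1,II-2,III-1,III-2]: 6 consistent
Z/I-1 un ·: zz
Z/I-2 aff ·: Zz|ZZ
Z/II-1 aff I-1×I-2: Zz
Z/II-2 un ·: zz
Z/III-1 ? II-1×II-2: zz|Zz
Z/III-2 un II-1×II-2: zz
⇒ Z over [I-1,I-2,II-1,II-2,III-1,III-2]: 4 consistent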